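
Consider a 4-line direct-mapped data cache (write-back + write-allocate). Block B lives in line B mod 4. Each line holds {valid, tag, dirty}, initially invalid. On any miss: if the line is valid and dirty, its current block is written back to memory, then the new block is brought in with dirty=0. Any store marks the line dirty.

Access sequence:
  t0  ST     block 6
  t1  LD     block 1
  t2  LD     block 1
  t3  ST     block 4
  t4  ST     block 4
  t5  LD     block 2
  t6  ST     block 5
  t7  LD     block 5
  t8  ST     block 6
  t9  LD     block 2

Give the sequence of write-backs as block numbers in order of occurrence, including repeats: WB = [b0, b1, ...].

0: W B6 -> L2 miss  d=D]
1: R B1 -> L1 miss  d=-]
2: R B1 -> L1 hit  d=-]
3: W B4 -> L0 miss  d=D]
4: W B4 -> L0 hit  d=D]
5: R B2 -> L2 miss wb->B6  d=-]
6: W B5 -> L1 miss  d=D]
7: R B5 -> L1 hit  d=D]
8: W B6 -> L2 miss  d=D]
9: R B2 -> L2 miss wb->B6  d=-]

WB = [6, 6]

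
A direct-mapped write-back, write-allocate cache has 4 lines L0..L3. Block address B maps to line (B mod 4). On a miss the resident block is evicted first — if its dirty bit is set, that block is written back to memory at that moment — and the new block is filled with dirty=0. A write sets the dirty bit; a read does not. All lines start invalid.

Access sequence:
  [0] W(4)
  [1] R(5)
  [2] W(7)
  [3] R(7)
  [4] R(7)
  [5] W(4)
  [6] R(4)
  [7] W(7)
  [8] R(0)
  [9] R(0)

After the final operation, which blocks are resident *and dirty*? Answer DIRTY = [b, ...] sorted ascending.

0: W B4 -> L0 miss  d=D]
1: R B5 -> L1 miss  d=-]
2: W B7 -> L3 miss  d=D]
3: R B7 -> L3 hit  d=D]
4: R B7 -> L3 hit  d=D]
5: W B4 -> L0 hit  d=D]
6: R B4 -> L0 hit  d=D]
7: W B7 -> L3 hit  d=D]
8: R B0 -> L0 miss wb->B4  d=-]
9: R B0 -> L0 hit  d=-]

DIRTY = [7]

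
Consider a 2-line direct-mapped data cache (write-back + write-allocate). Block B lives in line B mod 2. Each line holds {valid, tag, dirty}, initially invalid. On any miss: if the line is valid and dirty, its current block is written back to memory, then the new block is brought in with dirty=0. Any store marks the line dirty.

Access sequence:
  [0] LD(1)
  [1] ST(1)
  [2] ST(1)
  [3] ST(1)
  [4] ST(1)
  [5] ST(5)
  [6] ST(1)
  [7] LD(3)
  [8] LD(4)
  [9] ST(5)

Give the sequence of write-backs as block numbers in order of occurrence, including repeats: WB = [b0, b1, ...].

0: R B1 -> L1 miss  d=-]
1: W B1 -> L1 hit  d=D]
2: W B1 -> L1 hit  d=D]
3: W B1 -> L1 hit  d=D]
4: W B1 -> L1 hit  d=D]
5: W B5 -> L1 miss wb->B1  d=D]
6: W B1 -> L1 miss wb->B5  d=D]
7: R B3 -> L1 miss wb->B1  d=-]
8: R B4 -> L0 miss  d=-]
9: W B5 -> L1 miss  d=D]

WB = [1, 5, 1]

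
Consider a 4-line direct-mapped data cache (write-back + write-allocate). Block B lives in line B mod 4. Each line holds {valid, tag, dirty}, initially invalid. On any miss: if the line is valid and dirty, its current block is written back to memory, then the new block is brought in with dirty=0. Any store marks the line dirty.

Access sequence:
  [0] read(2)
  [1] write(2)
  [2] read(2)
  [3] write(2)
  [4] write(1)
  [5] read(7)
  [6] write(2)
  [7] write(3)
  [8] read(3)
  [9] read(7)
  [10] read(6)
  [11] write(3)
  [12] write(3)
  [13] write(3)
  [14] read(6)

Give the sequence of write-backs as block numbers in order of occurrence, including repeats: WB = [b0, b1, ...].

0: R B2 → L2 miss [-]
1: W B2 → L2 hit [D]
2: R B2 → L2 hit [D]
3: W B2 → L2 hit [D]
4: W B1 → L1 miss [D]
5: R B7 → L3 miss [-]
6: W B2 → L2 hit [D]
7: W B3 → L3 miss [D]
8: R B3 → L3 hit [D]
9: R B7 → L3 miss wb→B3 [-]
10: R B6 → L2 miss wb→B2 [-]
11: W B3 → L3 miss [D]
12: W B3 → L3 hit [D]
13: W B3 → L3 hit [D]
14: R B6 → L2 hit [-]

WB = [3, 2]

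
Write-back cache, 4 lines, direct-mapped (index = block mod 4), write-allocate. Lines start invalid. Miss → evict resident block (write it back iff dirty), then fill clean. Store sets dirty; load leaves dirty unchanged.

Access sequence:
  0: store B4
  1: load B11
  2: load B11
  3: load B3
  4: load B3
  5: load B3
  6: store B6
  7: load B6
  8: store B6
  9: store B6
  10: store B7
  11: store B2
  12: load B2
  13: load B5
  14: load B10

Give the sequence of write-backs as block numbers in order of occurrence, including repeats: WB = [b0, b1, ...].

0: W B4 -> L0 miss  d=D]
1: R B11 -> L3 miss  d=-]
2: R B11 -> L3 hit  d=-]
3: R B3 -> L3 miss  d=-]
4: R B3 -> L3 hit  d=-]
5: R B3 -> L3 hit  d=-]
6: W B6 -> L2 miss  d=D]
7: R B6 -> L2 hit  d=D]
8: W B6 -> L2 hit  d=D]
9: W B6 -> L2 hit  d=D]
10: W B7 -> L3 miss  d=D]
11: W B2 -> L2 miss wb->B6  d=D]
12: R B2 -> L2 hit  d=D]
13: R B5 -> L1 miss  d=-]
14: R B10 -> L2 miss wb->B2  d=-]

WB = [6, 2]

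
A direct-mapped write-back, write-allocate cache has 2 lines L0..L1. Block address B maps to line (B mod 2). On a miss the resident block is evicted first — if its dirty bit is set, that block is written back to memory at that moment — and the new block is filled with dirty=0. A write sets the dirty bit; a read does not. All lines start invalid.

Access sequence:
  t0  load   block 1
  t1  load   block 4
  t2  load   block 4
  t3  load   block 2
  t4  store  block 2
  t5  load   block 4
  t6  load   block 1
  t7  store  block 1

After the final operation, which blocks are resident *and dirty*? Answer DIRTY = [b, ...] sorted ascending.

DIRTY = [1]

  0 | R B1 → L1 miss [-]
  1 | R B4 → L0 miss [-]
  2 | R B4 → L0 hit [-]
  3 | R B2 → L0 miss [-]
  4 | W B2 → L0 hit [D]
  5 | R B4 → L0 miss wb→B2 [-]
  6 | R B1 → L1 hit [-]
  7 | W B1 → L1 hit [D]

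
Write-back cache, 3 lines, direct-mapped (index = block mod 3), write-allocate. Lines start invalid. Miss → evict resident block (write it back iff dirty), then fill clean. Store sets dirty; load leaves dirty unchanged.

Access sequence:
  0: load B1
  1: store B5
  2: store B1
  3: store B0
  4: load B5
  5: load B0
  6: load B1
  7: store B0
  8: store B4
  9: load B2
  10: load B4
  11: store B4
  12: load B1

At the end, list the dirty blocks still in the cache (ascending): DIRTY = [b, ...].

DIRTY = [0]

0: R B1 → L1 miss [-]
1: W B5 → L2 miss [D]
2: W B1 → L1 hit [D]
3: W B0 → L0 miss [D]
4: R B5 → L2 hit [D]
5: R B0 → L0 hit [D]
6: R B1 → L1 hit [D]
7: W B0 → L0 hit [D]
8: W B4 → L1 miss wb→B1 [D]
9: R B2 → L2 miss wb→B5 [-]
10: R B4 → L1 hit [D]
11: W B4 → L1 hit [D]
12: R B1 → L1 miss wb→B4 [-]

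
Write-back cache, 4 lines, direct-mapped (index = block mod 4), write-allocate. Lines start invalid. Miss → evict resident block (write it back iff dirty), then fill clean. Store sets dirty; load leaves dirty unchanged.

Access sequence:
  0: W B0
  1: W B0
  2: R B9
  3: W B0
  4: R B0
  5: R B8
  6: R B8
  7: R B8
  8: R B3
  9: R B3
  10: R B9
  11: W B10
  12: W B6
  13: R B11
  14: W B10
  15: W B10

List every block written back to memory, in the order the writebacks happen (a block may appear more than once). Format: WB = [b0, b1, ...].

WB = [0, 10, 6]

0: W B0 -> L0 miss  d=D]
1: W B0 -> L0 hit  d=D]
2: R B9 -> L1 miss  d=-]
3: W B0 -> L0 hit  d=D]
4: R B0 -> L0 hit  d=D]
5: R B8 -> L0 miss wb->B0  d=-]
6: R B8 -> L0 hit  d=-]
7: R B8 -> L0 hit  d=-]
8: R B3 -> L3 miss  d=-]
9: R B3 -> L3 hit  d=-]
10: R B9 -> L1 hit  d=-]
11: W B10 -> L2 miss  d=D]
12: W B6 -> L2 miss wb->B10  d=D]
13: R B11 -> L3 miss  d=-]
14: W B10 -> L2 miss wb->B6  d=D]
15: W B10 -> L2 hit  d=D]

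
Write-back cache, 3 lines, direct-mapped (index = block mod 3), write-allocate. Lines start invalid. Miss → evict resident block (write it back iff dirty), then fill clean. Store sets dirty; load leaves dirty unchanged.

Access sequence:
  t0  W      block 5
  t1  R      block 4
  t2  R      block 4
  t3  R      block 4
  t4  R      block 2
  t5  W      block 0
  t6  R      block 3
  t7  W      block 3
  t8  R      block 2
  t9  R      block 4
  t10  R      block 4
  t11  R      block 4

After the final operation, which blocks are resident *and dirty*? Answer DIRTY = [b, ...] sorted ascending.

  0 | W B5 → L2 miss [D]
  1 | R B4 → L1 miss [-]
  2 | R B4 → L1 hit [-]
  3 | R B4 → L1 hit [-]
  4 | R B2 → L2 miss wb→B5 [-]
  5 | W B0 → L0 miss [D]
  6 | R B3 → L0 miss wb→B0 [-]
  7 | W B3 → L0 hit [D]
  8 | R B2 → L2 hit [-]
  9 | R B4 → L1 hit [-]
  10 | R B4 → L1 hit [-]
  11 | R B4 → L1 hit [-]

DIRTY = [3]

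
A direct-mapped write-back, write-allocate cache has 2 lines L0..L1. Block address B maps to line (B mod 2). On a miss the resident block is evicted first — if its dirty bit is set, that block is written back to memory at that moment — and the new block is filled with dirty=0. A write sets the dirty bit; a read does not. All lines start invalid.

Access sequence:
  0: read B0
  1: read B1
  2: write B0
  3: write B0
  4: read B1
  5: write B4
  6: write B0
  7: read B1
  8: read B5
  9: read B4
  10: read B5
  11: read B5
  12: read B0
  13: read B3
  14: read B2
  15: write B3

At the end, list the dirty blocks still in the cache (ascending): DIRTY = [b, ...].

0: R B0 -> L0 miss  d=-]
1: R B1 -> L1 miss  d=-]
2: W B0 -> L0 hit  d=D]
3: W B0 -> L0 hit  d=D]
4: R B1 -> L1 hit  d=-]
5: W B4 -> L0 miss wb->B0  d=D]
6: W B0 -> L0 miss wb->B4  d=D]
7: R B1 -> L1 hit  d=-]
8: R B5 -> L1 miss  d=-]
9: R B4 -> L0 miss wb->B0  d=-]
10: R B5 -> L1 hit  d=-]
11: R B5 -> L1 hit  d=-]
12: R B0 -> L0 miss  d=-]
13: R B3 -> L1 miss  d=-]
14: R B2 -> L0 miss  d=-]
15: W B3 -> L1 hit  d=D]

DIRTY = [3]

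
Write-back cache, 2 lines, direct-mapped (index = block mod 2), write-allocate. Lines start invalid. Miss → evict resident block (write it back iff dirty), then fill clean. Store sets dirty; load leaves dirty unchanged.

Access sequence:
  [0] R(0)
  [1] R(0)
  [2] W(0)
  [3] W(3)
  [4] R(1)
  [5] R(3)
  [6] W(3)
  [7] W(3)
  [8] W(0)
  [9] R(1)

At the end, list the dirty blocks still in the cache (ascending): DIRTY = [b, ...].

0: R B0 → L0 miss [-]
1: R B0 → L0 hit [-]
2: W B0 → L0 hit [D]
3: W B3 → L1 miss [D]
4: R B1 → L1 miss wb→B3 [-]
5: R B3 → L1 miss [-]
6: W B3 → L1 hit [D]
7: W B3 → L1 hit [D]
8: W B0 → L0 hit [D]
9: R B1 → L1 miss wb→B3 [-]

DIRTY = [0]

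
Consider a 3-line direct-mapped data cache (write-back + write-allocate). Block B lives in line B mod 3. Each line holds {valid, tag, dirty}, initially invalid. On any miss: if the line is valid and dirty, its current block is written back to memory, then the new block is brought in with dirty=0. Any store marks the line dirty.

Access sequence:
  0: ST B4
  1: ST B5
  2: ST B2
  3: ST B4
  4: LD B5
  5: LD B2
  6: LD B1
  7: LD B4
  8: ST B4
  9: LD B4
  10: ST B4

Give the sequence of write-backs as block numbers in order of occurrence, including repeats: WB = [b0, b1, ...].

WB = [5, 2, 4]

  0 | W B4 → L1 miss [D]
  1 | W B5 → L2 miss [D]
  2 | W B2 → L2 miss wb→B5 [D]
  3 | W B4 → L1 hit [D]
  4 | R B5 → L2 miss wb→B2 [-]
  5 | R B2 → L2 miss [-]
  6 | R B1 → L1 miss wb→B4 [-]
  7 | R B4 → L1 miss [-]
  8 | W B4 → L1 hit [D]
  9 | R B4 → L1 hit [D]
  10 | W B4 → L1 hit [D]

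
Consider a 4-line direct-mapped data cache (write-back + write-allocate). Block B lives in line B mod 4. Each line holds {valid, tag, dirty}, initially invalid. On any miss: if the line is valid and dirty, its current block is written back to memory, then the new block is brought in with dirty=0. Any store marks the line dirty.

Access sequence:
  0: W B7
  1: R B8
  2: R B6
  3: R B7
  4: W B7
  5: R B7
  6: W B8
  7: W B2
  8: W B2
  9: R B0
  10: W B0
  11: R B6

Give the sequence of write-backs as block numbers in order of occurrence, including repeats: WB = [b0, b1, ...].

WB = [8, 2]

0: W B7 → L3 miss [D]
1: R B8 → L0 miss [-]
2: R B6 → L2 miss [-]
3: R B7 → L3 hit [D]
4: W B7 → L3 hit [D]
5: R B7 → L3 hit [D]
6: W B8 → L0 hit [D]
7: W B2 → L2 miss [D]
8: W B2 → L2 hit [D]
9: R B0 → L0 miss wb→B8 [-]
10: W B0 → L0 hit [D]
11: R B6 → L2 miss wb→B2 [-]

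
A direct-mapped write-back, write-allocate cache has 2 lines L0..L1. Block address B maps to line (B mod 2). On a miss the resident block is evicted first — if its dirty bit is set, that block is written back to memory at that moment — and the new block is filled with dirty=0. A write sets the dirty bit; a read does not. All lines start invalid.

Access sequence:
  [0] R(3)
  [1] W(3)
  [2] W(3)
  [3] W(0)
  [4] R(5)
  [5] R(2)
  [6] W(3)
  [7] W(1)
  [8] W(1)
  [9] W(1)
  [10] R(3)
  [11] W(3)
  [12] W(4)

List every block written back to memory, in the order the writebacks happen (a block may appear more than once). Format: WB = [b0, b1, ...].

WB = [3, 0, 3, 1]

  0 | R B3 → L1 miss [-]
  1 | W B3 → L1 hit [D]
  2 | W B3 → L1 hit [D]
  3 | W B0 → L0 miss [D]
  4 | R B5 → L1 miss wb→B3 [-]
  5 | R B2 → L0 miss wb→B0 [-]
  6 | W B3 → L1 miss [D]
  7 | W B1 → L1 miss wb→B3 [D]
  8 | W B1 → L1 hit [D]
  9 | W B1 → L1 hit [D]
  10 | R B3 → L1 miss wb→B1 [-]
  11 | W B3 → L1 hit [D]
  12 | W B4 → L0 miss [D]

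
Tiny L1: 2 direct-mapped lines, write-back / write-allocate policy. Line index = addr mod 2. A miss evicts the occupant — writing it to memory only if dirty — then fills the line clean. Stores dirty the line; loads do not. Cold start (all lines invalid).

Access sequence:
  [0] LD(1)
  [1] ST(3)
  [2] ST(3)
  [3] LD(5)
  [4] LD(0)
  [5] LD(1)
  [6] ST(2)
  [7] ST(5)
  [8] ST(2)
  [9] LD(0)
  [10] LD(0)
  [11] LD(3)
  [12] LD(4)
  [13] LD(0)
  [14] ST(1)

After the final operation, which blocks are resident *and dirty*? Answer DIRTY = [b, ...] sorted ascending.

  0 | R B1 → L1 miss [-]
  1 | W B3 → L1 miss [D]
  2 | W B3 → L1 hit [D]
  3 | R B5 → L1 miss wb→B3 [-]
  4 | R B0 → L0 miss [-]
  5 | R B1 → L1 miss [-]
  6 | W B2 → L0 miss [D]
  7 | W B5 → L1 miss [D]
  8 | W B2 → L0 hit [D]
  9 | R B0 → L0 miss wb→B2 [-]
  10 | R B0 → L0 hit [-]
  11 | R B3 → L1 miss wb→B5 [-]
  12 | R B4 → L0 miss [-]
  13 | R B0 → L0 miss [-]
  14 | W B1 → L1 miss [D]

DIRTY = [1]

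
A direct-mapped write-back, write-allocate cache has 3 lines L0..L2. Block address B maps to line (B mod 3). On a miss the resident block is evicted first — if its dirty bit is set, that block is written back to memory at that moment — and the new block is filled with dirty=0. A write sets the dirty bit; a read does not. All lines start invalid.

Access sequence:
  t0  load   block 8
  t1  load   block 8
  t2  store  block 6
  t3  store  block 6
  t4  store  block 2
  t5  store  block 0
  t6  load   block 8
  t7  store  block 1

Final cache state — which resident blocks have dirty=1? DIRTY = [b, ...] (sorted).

DIRTY = [0, 1]

  0 | R B8 → L2 miss [-]
  1 | R B8 → L2 hit [-]
  2 | W B6 → L0 miss [D]
  3 | W B6 → L0 hit [D]
  4 | W B2 → L2 miss [D]
  5 | W B0 → L0 miss wb→B6 [D]
  6 | R B8 → L2 miss wb→B2 [-]
  7 | W B1 → L1 miss [D]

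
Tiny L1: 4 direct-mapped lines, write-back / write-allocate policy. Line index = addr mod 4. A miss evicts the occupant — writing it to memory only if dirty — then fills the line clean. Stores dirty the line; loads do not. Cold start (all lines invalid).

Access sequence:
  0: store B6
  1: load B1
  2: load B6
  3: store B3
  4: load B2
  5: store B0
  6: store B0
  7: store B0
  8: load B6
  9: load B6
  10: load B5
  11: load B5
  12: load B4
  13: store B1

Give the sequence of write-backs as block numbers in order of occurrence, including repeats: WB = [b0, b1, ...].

WB = [6, 0]

0: W B6 -> L2 miss  d=D]
1: R B1 -> L1 miss  d=-]
2: R B6 -> L2 hit  d=D]
3: W B3 -> L3 miss  d=D]
4: R B2 -> L2 miss wb->B6  d=-]
5: W B0 -> L0 miss  d=D]
6: W B0 -> L0 hit  d=D]
7: W B0 -> L0 hit  d=D]
8: R B6 -> L2 miss  d=-]
9: R B6 -> L2 hit  d=-]
10: R B5 -> L1 miss  d=-]
11: R B5 -> L1 hit  d=-]
12: R B4 -> L0 miss wb->B0  d=-]
13: W B1 -> L1 miss  d=D]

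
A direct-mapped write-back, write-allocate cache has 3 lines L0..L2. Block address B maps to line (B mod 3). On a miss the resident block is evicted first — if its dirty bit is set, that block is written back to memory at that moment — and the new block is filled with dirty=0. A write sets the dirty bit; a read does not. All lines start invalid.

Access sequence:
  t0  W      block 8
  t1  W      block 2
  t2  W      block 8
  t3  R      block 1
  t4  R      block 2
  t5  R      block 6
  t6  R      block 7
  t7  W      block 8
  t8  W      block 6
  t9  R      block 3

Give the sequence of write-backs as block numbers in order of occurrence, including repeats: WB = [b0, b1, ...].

0: W B8 → L2 miss [D]
1: W B2 → L2 miss wb→B8 [D]
2: W B8 → L2 miss wb→B2 [D]
3: R B1 → L1 miss [-]
4: R B2 → L2 miss wb→B8 [-]
5: R B6 → L0 miss [-]
6: R B7 → L1 miss [-]
7: W B8 → L2 miss [D]
8: W B6 → L0 hit [D]
9: R B3 → L0 miss wb→B6 [-]

WB = [8, 2, 8, 6]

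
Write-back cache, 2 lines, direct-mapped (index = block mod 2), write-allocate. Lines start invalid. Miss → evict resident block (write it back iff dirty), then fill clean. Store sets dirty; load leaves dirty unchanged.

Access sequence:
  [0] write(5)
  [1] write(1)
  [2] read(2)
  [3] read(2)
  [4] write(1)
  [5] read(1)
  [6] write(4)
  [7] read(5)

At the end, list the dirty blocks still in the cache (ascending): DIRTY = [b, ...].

0: W B5 -> L1 miss  d=D]
1: W B1 -> L1 miss wb->B5  d=D]
2: R B2 -> L0 miss  d=-]
3: R B2 -> L0 hit  d=-]
4: W B1 -> L1 hit  d=D]
5: R B1 -> L1 hit  d=D]
6: W B4 -> L0 miss  d=D]
7: R B5 -> L1 miss wb->B1  d=-]

DIRTY = [4]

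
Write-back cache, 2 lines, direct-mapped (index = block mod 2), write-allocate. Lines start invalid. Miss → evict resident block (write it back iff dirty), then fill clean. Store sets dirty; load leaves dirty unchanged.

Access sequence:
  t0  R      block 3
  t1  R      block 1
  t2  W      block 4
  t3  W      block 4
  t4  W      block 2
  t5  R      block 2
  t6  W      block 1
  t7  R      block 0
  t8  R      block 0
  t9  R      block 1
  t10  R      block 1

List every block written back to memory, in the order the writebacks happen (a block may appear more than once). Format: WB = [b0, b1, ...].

0: R B3 → L1 miss [-]
1: R B1 → L1 miss [-]
2: W B4 → L0 miss [D]
3: W B4 → L0 hit [D]
4: W B2 → L0 miss wb→B4 [D]
5: R B2 → L0 hit [D]
6: W B1 → L1 hit [D]
7: R B0 → L0 miss wb→B2 [-]
8: R B0 → L0 hit [-]
9: R B1 → L1 hit [D]
10: R B1 → L1 hit [D]

WB = [4, 2]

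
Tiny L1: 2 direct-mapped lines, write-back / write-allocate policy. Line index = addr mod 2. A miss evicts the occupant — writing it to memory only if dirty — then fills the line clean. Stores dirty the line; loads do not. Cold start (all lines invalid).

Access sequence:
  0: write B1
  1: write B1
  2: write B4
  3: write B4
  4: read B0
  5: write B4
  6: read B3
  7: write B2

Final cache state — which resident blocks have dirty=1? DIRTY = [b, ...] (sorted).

DIRTY = [2]

0: W B1 -> L1 miss  d=D]
1: W B1 -> L1 hit  d=D]
2: W B4 -> L0 miss  d=D]
3: W B4 -> L0 hit  d=D]
4: R B0 -> L0 miss wb->B4  d=-]
5: W B4 -> L0 miss  d=D]
6: R B3 -> L1 miss wb->B1  d=-]
7: W B2 -> L0 miss wb->B4  d=D]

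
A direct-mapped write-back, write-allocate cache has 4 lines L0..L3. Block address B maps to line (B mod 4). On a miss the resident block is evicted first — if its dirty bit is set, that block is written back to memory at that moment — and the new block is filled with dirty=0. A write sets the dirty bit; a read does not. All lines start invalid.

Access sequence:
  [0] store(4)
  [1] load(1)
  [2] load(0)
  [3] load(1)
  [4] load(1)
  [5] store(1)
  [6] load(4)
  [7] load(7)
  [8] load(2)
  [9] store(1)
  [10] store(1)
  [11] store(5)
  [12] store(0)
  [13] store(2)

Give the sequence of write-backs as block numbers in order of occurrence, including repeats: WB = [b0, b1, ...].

WB = [4, 1]

0: W B4 → L0 miss [D]
1: R B1 → L1 miss [-]
2: R B0 → L0 miss wb→B4 [-]
3: R B1 → L1 hit [-]
4: R B1 → L1 hit [-]
5: W B1 → L1 hit [D]
6: R B4 → L0 miss [-]
7: R B7 → L3 miss [-]
8: R B2 → L2 miss [-]
9: W B1 → L1 hit [D]
10: W B1 → L1 hit [D]
11: W B5 → L1 miss wb→B1 [D]
12: W B0 → L0 miss [D]
13: W B2 → L2 hit [D]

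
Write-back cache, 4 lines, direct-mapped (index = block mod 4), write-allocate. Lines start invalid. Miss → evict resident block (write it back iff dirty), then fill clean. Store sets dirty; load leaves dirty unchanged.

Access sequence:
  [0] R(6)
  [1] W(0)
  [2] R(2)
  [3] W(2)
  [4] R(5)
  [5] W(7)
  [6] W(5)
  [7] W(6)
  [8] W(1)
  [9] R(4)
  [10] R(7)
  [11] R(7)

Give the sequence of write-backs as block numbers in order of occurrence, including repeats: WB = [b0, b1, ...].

WB = [2, 5, 0]

  0 | R B6 → L2 miss [-]
  1 | W B0 → L0 miss [D]
  2 | R B2 → L2 miss [-]
  3 | W B2 → L2 hit [D]
  4 | R B5 → L1 miss [-]
  5 | W B7 → L3 miss [D]
  6 | W B5 → L1 hit [D]
  7 | W B6 → L2 miss wb→B2 [D]
  8 | W B1 → L1 miss wb→B5 [D]
  9 | R B4 → L0 miss wb→B0 [-]
  10 | R B7 → L3 hit [D]
  11 | R B7 → L3 hit [D]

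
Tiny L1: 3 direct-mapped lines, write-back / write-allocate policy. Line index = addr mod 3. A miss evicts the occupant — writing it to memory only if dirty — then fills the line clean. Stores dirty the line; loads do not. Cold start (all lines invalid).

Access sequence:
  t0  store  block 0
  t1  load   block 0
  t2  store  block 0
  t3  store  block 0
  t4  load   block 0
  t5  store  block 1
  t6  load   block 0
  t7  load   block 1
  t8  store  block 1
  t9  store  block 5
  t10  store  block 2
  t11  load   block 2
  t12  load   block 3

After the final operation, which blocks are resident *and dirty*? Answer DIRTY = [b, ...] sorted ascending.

DIRTY = [1, 2]

0: W B0 → L0 miss [D]
1: R B0 → L0 hit [D]
2: W B0 → L0 hit [D]
3: W B0 → L0 hit [D]
4: R B0 → L0 hit [D]
5: W B1 → L1 miss [D]
6: R B0 → L0 hit [D]
7: R B1 → L1 hit [D]
8: W B1 → L1 hit [D]
9: W B5 → L2 miss [D]
10: W B2 → L2 miss wb→B5 [D]
11: R B2 → L2 hit [D]
12: R B3 → L0 miss wb→B0 [-]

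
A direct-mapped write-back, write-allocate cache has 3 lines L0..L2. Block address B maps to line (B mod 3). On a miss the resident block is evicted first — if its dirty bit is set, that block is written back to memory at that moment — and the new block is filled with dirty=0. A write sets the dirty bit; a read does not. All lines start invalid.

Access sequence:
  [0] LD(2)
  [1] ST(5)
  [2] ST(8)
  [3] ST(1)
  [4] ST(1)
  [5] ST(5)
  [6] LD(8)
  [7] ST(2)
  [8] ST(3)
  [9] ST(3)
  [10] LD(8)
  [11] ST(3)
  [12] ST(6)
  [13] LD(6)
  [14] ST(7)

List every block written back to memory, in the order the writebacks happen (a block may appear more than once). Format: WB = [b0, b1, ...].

WB = [5, 8, 5, 2, 3, 1]

0: R B2 → L2 miss [-]
1: W B5 → L2 miss [D]
2: W B8 → L2 miss wb→B5 [D]
3: W B1 → L1 miss [D]
4: W B1 → L1 hit [D]
5: W B5 → L2 miss wb→B8 [D]
6: R B8 → L2 miss wb→B5 [-]
7: W B2 → L2 miss [D]
8: W B3 → L0 miss [D]
9: W B3 → L0 hit [D]
10: R B8 → L2 miss wb→B2 [-]
11: W B3 → L0 hit [D]
12: W B6 → L0 miss wb→B3 [D]
13: R B6 → L0 hit [D]
14: W B7 → L1 miss wb→B1 [D]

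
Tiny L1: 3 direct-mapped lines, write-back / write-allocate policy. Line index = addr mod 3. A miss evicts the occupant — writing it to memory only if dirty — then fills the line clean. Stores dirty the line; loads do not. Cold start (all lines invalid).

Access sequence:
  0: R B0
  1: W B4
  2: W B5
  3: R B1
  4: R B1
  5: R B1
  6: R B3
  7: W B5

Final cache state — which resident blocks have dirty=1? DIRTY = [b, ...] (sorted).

DIRTY = [5]

0: R B0 -> L0 miss  d=-]
1: W B4 -> L1 miss  d=D]
2: W B5 -> L2 miss  d=D]
3: R B1 -> L1 miss wb->B4  d=-]
4: R B1 -> L1 hit  d=-]
5: R B1 -> L1 hit  d=-]
6: R B3 -> L0 miss  d=-]
7: W B5 -> L2 hit  d=D]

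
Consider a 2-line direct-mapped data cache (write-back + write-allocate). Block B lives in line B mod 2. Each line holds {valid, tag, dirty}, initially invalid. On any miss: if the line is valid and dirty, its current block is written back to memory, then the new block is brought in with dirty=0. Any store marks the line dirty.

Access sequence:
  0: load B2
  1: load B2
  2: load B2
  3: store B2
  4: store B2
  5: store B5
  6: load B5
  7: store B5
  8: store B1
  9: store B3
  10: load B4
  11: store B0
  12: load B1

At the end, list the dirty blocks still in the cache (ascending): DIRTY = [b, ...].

0: R B2 -> L0 miss  d=-]
1: R B2 -> L0 hit  d=-]
2: R B2 -> L0 hit  d=-]
3: W B2 -> L0 hit  d=D]
4: W B2 -> L0 hit  d=D]
5: W B5 -> L1 miss  d=D]
6: R B5 -> L1 hit  d=D]
7: W B5 -> L1 hit  d=D]
8: W B1 -> L1 miss wb->B5  d=D]
9: W B3 -> L1 miss wb->B1  d=D]
10: R B4 -> L0 miss wb->B2  d=-]
11: W B0 -> L0 miss  d=D]
12: R B1 -> L1 miss wb->B3  d=-]

DIRTY = [0]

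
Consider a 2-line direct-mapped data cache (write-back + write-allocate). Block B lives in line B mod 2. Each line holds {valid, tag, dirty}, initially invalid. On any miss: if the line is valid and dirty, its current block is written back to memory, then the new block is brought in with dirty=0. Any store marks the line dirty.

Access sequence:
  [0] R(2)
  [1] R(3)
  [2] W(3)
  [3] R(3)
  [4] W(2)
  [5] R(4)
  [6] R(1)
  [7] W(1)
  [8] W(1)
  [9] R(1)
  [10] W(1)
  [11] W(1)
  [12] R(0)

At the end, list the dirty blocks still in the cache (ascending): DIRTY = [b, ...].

DIRTY = [1]

0: R B2 → L0 miss [-]
1: R B3 → L1 miss [-]
2: W B3 → L1 hit [D]
3: R B3 → L1 hit [D]
4: W B2 → L0 hit [D]
5: R B4 → L0 miss wb→B2 [-]
6: R B1 → L1 miss wb→B3 [-]
7: W B1 → L1 hit [D]
8: W B1 → L1 hit [D]
9: R B1 → L1 hit [D]
10: W B1 → L1 hit [D]
11: W B1 → L1 hit [D]
12: R B0 → L0 miss [-]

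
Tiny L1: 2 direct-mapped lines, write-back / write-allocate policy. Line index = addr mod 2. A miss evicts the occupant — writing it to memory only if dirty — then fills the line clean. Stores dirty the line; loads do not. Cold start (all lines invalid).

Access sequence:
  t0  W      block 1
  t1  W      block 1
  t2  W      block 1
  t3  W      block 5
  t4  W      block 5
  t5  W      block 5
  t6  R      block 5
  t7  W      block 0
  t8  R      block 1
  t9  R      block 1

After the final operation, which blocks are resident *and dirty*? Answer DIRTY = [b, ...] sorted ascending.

  0 | W B1 → L1 miss [D]
  1 | W B1 → L1 hit [D]
  2 | W B1 → L1 hit [D]
  3 | W B5 → L1 miss wb→B1 [D]
  4 | W B5 → L1 hit [D]
  5 | W B5 → L1 hit [D]
  6 | R B5 → L1 hit [D]
  7 | W B0 → L0 miss [D]
  8 | R B1 → L1 miss wb→B5 [-]
  9 | R B1 → L1 hit [-]

DIRTY = [0]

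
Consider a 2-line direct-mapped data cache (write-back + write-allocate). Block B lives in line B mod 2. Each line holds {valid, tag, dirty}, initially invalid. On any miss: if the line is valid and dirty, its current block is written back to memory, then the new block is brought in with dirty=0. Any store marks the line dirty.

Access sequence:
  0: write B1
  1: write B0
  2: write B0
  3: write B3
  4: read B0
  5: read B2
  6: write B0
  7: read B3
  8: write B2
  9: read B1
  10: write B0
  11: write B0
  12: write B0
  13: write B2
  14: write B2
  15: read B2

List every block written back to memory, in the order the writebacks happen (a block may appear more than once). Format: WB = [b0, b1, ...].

WB = [1, 0, 0, 3, 2, 0]

0: W B1 → L1 miss [D]
1: W B0 → L0 miss [D]
2: W B0 → L0 hit [D]
3: W B3 → L1 miss wb→B1 [D]
4: R B0 → L0 hit [D]
5: R B2 → L0 miss wb→B0 [-]
6: W B0 → L0 miss [D]
7: R B3 → L1 hit [D]
8: W B2 → L0 miss wb→B0 [D]
9: R B1 → L1 miss wb→B3 [-]
10: W B0 → L0 miss wb→B2 [D]
11: W B0 → L0 hit [D]
12: W B0 → L0 hit [D]
13: W B2 → L0 miss wb→B0 [D]
14: W B2 → L0 hit [D]
15: R B2 → L0 hit [D]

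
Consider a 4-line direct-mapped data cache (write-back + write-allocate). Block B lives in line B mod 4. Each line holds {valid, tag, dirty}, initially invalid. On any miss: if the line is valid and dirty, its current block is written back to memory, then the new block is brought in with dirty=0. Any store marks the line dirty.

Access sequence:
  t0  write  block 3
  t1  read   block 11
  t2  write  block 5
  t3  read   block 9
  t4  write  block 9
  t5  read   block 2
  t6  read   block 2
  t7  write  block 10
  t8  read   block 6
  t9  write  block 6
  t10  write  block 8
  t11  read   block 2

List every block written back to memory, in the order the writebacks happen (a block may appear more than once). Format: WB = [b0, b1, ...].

0: W B3 → L3 miss [D]
1: R B11 → L3 miss wb→B3 [-]
2: W B5 → L1 miss [D]
3: R B9 → L1 miss wb→B5 [-]
4: W B9 → L1 hit [D]
5: R B2 → L2 miss [-]
6: R B2 → L2 hit [-]
7: W B10 → L2 miss [D]
8: R B6 → L2 miss wb→B10 [-]
9: W B6 → L2 hit [D]
10: W B8 → L0 miss [D]
11: R B2 → L2 miss wb→B6 [-]

WB = [3, 5, 10, 6]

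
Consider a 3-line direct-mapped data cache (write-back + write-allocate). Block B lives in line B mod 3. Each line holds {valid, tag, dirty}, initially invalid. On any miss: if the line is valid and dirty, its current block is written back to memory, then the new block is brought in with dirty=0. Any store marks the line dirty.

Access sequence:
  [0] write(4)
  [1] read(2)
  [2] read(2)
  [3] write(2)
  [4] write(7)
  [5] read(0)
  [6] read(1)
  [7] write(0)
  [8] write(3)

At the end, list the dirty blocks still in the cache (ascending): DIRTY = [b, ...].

DIRTY = [2, 3]

0: W B4 -> L1 miss  d=D]
1: R B2 -> L2 miss  d=-]
2: R B2 -> L2 hit  d=-]
3: W B2 -> L2 hit  d=D]
4: W B7 -> L1 miss wb->B4  d=D]
5: R B0 -> L0 miss  d=-]
6: R B1 -> L1 miss wb->B7  d=-]
7: W B0 -> L0 hit  d=D]
8: W B3 -> L0 miss wb->B0  d=D]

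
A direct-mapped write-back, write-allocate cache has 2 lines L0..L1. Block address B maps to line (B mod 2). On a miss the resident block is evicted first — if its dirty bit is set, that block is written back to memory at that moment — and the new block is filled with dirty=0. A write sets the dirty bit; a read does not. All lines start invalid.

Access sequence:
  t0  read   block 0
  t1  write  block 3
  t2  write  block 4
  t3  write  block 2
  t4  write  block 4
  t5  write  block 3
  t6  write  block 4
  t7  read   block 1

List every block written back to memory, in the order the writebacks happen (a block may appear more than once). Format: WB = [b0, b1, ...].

WB = [4, 2, 3]

0: R B0 -> L0 miss  d=-]
1: W B3 -> L1 miss  d=D]
2: W B4 -> L0 miss  d=D]
3: W B2 -> L0 miss wb->B4  d=D]
4: W B4 -> L0 miss wb->B2  d=D]
5: W B3 -> L1 hit  d=D]
6: W B4 -> L0 hit  d=D]
7: R B1 -> L1 miss wb->B3  d=-]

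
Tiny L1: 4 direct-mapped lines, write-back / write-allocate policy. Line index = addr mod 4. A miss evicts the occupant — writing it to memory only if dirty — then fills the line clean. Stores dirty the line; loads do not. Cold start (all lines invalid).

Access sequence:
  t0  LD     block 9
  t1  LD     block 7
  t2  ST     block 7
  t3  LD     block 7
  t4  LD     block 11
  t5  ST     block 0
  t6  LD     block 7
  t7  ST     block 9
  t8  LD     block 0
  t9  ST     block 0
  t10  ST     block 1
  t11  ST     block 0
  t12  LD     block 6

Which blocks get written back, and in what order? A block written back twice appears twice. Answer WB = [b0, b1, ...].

0: R B9 -> L1 miss  d=-]
1: R B7 -> L3 miss  d=-]
2: W B7 -> L3 hit  d=D]
3: R B7 -> L3 hit  d=D]
4: R B11 -> L3 miss wb->B7  d=-]
5: W B0 -> L0 miss  d=D]
6: R B7 -> L3 miss  d=-]
7: W B9 -> L1 hit  d=D]
8: R B0 -> L0 hit  d=D]
9: W B0 -> L0 hit  d=D]
10: W B1 -> L1 miss wb->B9  d=D]
11: W B0 -> L0 hit  d=D]
12: R B6 -> L2 miss  d=-]

WB = [7, 9]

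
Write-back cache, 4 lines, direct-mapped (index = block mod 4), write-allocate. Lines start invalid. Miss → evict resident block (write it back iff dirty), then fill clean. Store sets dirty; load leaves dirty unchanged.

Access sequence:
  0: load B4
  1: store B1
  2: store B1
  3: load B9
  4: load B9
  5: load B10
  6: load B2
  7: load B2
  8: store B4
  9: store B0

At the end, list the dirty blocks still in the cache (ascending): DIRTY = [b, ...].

  0 | R B4 → L0 miss [-]
  1 | W B1 → L1 miss [D]
  2 | W B1 → L1 hit [D]
  3 | R B9 → L1 miss wb→B1 [-]
  4 | R B9 → L1 hit [-]
  5 | R B10 → L2 miss [-]
  6 | R B2 → L2 miss [-]
  7 | R B2 → L2 hit [-]
  8 | W B4 → L0 hit [D]
  9 | W B0 → L0 miss wb→B4 [D]

DIRTY = [0]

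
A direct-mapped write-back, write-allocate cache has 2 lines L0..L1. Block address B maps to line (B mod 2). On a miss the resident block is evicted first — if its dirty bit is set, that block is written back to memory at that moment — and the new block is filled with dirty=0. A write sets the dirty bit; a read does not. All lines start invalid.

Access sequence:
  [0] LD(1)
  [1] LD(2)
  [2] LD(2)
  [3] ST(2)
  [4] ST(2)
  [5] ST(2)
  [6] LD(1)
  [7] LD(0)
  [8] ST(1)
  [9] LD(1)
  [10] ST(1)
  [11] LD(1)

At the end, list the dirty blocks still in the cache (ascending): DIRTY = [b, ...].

DIRTY = [1]

  0 | R B1 → L1 miss [-]
  1 | R B2 → L0 miss [-]
  2 | R B2 → L0 hit [-]
  3 | W B2 → L0 hit [D]
  4 | W B2 → L0 hit [D]
  5 | W B2 → L0 hit [D]
  6 | R B1 → L1 hit [-]
  7 | R B0 → L0 miss wb→B2 [-]
  8 | W B1 → L1 hit [D]
  9 | R B1 → L1 hit [D]
  10 | W B1 → L1 hit [D]
  11 | R B1 → L1 hit [D]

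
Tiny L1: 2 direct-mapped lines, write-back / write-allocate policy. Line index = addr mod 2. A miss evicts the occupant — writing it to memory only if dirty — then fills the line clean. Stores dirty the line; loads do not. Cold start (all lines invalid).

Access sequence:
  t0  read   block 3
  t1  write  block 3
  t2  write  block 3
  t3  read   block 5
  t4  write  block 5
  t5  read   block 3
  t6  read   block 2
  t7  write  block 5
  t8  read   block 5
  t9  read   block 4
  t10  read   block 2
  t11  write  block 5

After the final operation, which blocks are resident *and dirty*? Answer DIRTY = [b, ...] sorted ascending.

0: R B3 -> L1 miss  d=-]
1: W B3 -> L1 hit  d=D]
2: W B3 -> L1 hit  d=D]
3: R B5 -> L1 miss wb->B3  d=-]
4: W B5 -> L1 hit  d=D]
5: R B3 -> L1 miss wb->B5  d=-]
6: R B2 -> L0 miss  d=-]
7: W B5 -> L1 miss  d=D]
8: R B5 -> L1 hit  d=D]
9: R B4 -> L0 miss  d=-]
10: R B2 -> L0 miss  d=-]
11: W B5 -> L1 hit  d=D]

DIRTY = [5]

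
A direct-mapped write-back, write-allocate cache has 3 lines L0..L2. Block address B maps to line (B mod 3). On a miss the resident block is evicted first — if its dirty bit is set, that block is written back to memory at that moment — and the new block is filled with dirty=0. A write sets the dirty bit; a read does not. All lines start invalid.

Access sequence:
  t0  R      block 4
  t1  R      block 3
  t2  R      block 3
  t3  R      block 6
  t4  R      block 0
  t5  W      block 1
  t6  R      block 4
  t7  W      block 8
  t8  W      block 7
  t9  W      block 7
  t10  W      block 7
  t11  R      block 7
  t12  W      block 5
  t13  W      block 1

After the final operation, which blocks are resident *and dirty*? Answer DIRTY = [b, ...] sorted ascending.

0: R B4 → L1 miss [-]
1: R B3 → L0 miss [-]
2: R B3 → L0 hit [-]
3: R B6 → L0 miss [-]
4: R B0 → L0 miss [-]
5: W B1 → L1 miss [D]
6: R B4 → L1 miss wb→B1 [-]
7: W B8 → L2 miss [D]
8: W B7 → L1 miss [D]
9: W B7 → L1 hit [D]
10: W B7 → L1 hit [D]
11: R B7 → L1 hit [D]
12: W B5 → L2 miss wb→B8 [D]
13: W B1 → L1 miss wb→B7 [D]

DIRTY = [1, 5]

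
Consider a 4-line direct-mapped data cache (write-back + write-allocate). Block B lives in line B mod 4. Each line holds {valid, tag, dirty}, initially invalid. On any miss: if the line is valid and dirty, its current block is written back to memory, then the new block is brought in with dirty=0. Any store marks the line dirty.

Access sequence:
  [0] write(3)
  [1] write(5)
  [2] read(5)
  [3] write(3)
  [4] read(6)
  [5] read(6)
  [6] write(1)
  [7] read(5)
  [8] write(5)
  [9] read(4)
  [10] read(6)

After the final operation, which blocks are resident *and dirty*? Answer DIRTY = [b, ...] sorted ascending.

DIRTY = [3, 5]

0: W B3 -> L3 miss  d=D]
1: W B5 -> L1 miss  d=D]
2: R B5 -> L1 hit  d=D]
3: W B3 -> L3 hit  d=D]
4: R B6 -> L2 miss  d=-]
5: R B6 -> L2 hit  d=-]
6: W B1 -> L1 miss wb->B5  d=D]
7: R B5 -> L1 miss wb->B1  d=-]
8: W B5 -> L1 hit  d=D]
9: R B4 -> L0 miss  d=-]
10: R B6 -> L2 hit  d=-]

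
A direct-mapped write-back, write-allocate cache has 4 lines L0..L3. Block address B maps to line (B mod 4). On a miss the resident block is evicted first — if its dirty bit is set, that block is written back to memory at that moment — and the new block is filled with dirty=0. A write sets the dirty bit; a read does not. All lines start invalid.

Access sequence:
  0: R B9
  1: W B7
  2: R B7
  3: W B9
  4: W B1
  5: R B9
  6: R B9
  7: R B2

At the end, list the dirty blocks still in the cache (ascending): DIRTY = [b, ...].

  0 | R B9 → L1 miss [-]
  1 | W B7 → L3 miss [D]
  2 | R B7 → L3 hit [D]
  3 | W B9 → L1 hit [D]
  4 | W B1 → L1 miss wb→B9 [D]
  5 | R B9 → L1 miss wb→B1 [-]
  6 | R B9 → L1 hit [-]
  7 | R B2 → L2 miss [-]

DIRTY = [7]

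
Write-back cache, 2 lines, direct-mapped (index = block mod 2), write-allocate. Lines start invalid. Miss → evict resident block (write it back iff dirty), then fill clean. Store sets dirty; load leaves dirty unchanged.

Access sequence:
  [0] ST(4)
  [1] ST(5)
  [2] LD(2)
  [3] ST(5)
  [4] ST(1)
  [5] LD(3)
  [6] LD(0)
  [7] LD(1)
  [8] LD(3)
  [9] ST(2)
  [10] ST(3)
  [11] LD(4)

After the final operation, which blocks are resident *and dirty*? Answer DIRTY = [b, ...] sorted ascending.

  0 | W B4 → L0 miss [D]
  1 | W B5 → L1 miss [D]
  2 | R B2 → L0 miss wb→B4 [-]
  3 | W B5 → L1 hit [D]
  4 | W B1 → L1 miss wb→B5 [D]
  5 | R B3 → L1 miss wb→B1 [-]
  6 | R B0 → L0 miss [-]
  7 | R B1 → L1 miss [-]
  8 | R B3 → L1 miss [-]
  9 | W B2 → L0 miss [D]
  10 | W B3 → L1 hit [D]
  11 | R B4 → L0 miss wb→B2 [-]

DIRTY = [3]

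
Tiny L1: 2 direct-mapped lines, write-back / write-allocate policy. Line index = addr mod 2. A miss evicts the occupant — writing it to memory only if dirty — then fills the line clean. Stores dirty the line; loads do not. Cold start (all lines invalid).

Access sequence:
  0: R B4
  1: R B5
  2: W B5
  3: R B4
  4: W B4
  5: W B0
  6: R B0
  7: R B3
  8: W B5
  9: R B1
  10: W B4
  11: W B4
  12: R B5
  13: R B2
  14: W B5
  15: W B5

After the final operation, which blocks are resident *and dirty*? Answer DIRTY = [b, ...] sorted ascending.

DIRTY = [5]

  0 | R B4 → L0 miss [-]
  1 | R B5 → L1 miss [-]
  2 | W B5 → L1 hit [D]
  3 | R B4 → L0 hit [-]
  4 | W B4 → L0 hit [D]
  5 | W B0 → L0 miss wb→B4 [D]
  6 | R B0 → L0 hit [D]
  7 | R B3 → L1 miss wb→B5 [-]
  8 | W B5 → L1 miss [D]
  9 | R B1 → L1 miss wb→B5 [-]
  10 | W B4 → L0 miss wb→B0 [D]
  11 | W B4 → L0 hit [D]
  12 | R B5 → L1 miss [-]
  13 | R B2 → L0 miss wb→B4 [-]
  14 | W B5 → L1 hit [D]
  15 | W B5 → L1 hit [D]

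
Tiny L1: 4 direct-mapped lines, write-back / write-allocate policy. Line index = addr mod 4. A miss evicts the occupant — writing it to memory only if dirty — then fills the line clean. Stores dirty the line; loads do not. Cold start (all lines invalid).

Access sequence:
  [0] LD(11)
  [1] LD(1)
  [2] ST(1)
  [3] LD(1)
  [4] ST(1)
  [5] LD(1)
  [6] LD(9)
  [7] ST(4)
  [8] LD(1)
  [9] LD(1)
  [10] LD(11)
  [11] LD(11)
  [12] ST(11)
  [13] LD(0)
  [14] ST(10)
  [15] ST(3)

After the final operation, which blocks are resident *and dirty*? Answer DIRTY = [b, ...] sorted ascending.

DIRTY = [3, 10]

0: R B11 -> L3 miss  d=-]
1: R B1 -> L1 miss  d=-]
2: W B1 -> L1 hit  d=D]
3: R B1 -> L1 hit  d=D]
4: W B1 -> L1 hit  d=D]
5: R B1 -> L1 hit  d=D]
6: R B9 -> L1 miss wb->B1  d=-]
7: W B4 -> L0 miss  d=D]
8: R B1 -> L1 miss  d=-]
9: R B1 -> L1 hit  d=-]
10: R B11 -> L3 hit  d=-]
11: R B11 -> L3 hit  d=-]
12: W B11 -> L3 hit  d=D]
13: R B0 -> L0 miss wb->B4  d=-]
14: W B10 -> L2 miss  d=D]
15: W B3 -> L3 miss wb->B11  d=D]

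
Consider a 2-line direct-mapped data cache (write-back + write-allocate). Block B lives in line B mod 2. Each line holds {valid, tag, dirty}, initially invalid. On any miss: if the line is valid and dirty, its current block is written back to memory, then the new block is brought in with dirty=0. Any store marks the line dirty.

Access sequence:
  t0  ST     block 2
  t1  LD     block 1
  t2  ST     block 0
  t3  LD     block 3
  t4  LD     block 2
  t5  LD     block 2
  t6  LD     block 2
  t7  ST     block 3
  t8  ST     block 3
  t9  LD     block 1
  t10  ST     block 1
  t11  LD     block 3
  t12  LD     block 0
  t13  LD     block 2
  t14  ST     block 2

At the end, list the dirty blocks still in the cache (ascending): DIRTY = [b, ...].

DIRTY = [2]

  0 | W B2 → L0 miss [D]
  1 | R B1 → L1 miss [-]
  2 | W B0 → L0 miss wb→B2 [D]
  3 | R B3 → L1 miss [-]
  4 | R B2 → L0 miss wb→B0 [-]
  5 | R B2 → L0 hit [-]
  6 | R B2 → L0 hit [-]
  7 | W B3 → L1 hit [D]
  8 | W B3 → L1 hit [D]
  9 | R B1 → L1 miss wb→B3 [-]
  10 | W B1 → L1 hit [D]
  11 | R B3 → L1 miss wb→B1 [-]
  12 | R B0 → L0 miss [-]
  13 | R B2 → L0 miss [-]
  14 | W B2 → L0 hit [D]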